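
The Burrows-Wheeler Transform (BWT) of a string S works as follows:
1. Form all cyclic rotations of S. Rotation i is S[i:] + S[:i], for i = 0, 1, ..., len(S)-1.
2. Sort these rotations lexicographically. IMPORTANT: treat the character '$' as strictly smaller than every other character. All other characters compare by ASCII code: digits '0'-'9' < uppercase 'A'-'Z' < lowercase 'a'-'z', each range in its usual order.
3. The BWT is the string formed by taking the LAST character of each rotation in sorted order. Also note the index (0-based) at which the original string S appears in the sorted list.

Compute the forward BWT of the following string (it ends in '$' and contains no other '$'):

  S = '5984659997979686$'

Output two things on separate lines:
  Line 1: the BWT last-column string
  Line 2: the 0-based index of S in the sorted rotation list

Answer: 68$68499996779595
2

Derivation:
All 17 rotations (rotation i = S[i:]+S[:i]):
  rot[0] = 5984659997979686$
  rot[1] = 984659997979686$5
  rot[2] = 84659997979686$59
  rot[3] = 4659997979686$598
  rot[4] = 659997979686$5984
  rot[5] = 59997979686$59846
  rot[6] = 9997979686$598465
  rot[7] = 997979686$5984659
  rot[8] = 97979686$59846599
  rot[9] = 7979686$598465999
  rot[10] = 979686$5984659997
  rot[11] = 79686$59846599979
  rot[12] = 9686$598465999797
  rot[13] = 686$5984659997979
  rot[14] = 86$59846599979796
  rot[15] = 6$598465999797968
  rot[16] = $5984659997979686
Sorted (with $ < everything):
  sorted[0] = $5984659997979686  (last char: '6')
  sorted[1] = 4659997979686$598  (last char: '8')
  sorted[2] = 5984659997979686$  (last char: '$')
  sorted[3] = 59997979686$59846  (last char: '6')
  sorted[4] = 6$598465999797968  (last char: '8')
  sorted[5] = 659997979686$5984  (last char: '4')
  sorted[6] = 686$5984659997979  (last char: '9')
  sorted[7] = 79686$59846599979  (last char: '9')
  sorted[8] = 7979686$598465999  (last char: '9')
  sorted[9] = 84659997979686$59  (last char: '9')
  sorted[10] = 86$59846599979796  (last char: '6')
  sorted[11] = 9686$598465999797  (last char: '7')
  sorted[12] = 979686$5984659997  (last char: '7')
  sorted[13] = 97979686$59846599  (last char: '9')
  sorted[14] = 984659997979686$5  (last char: '5')
  sorted[15] = 997979686$5984659  (last char: '9')
  sorted[16] = 9997979686$598465  (last char: '5')
Last column: 68$68499996779595
Original string S is at sorted index 2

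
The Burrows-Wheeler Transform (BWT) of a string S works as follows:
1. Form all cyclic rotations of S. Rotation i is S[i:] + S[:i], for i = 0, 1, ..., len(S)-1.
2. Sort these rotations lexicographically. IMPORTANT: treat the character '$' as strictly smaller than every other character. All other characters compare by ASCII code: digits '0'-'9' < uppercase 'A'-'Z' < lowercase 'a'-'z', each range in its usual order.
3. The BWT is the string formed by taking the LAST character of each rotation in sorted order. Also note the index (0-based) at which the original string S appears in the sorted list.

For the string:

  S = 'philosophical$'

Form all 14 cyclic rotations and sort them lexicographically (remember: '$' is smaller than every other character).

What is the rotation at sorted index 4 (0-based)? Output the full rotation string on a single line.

All 14 rotations (rotation i = S[i:]+S[:i]):
  rot[0] = philosophical$
  rot[1] = hilosophical$p
  rot[2] = ilosophical$ph
  rot[3] = losophical$phi
  rot[4] = osophical$phil
  rot[5] = sophical$philo
  rot[6] = ophical$philos
  rot[7] = phical$philoso
  rot[8] = hical$philosop
  rot[9] = ical$philosoph
  rot[10] = cal$philosophi
  rot[11] = al$philosophic
  rot[12] = l$philosophica
  rot[13] = $philosophical
Sorted (with $ < everything):
  sorted[0] = $philosophical
  sorted[1] = al$philosophic
  sorted[2] = cal$philosophi
  sorted[3] = hical$philosop
  sorted[4] = hilosophical$p
  sorted[5] = ical$philosoph
  sorted[6] = ilosophical$ph
  sorted[7] = l$philosophica
  sorted[8] = losophical$phi
  sorted[9] = ophical$philos
  sorted[10] = osophical$phil
  sorted[11] = phical$philoso
  sorted[12] = philosophical$
  sorted[13] = sophical$philo
sorted[4] = hilosophical$p

Answer: hilosophical$p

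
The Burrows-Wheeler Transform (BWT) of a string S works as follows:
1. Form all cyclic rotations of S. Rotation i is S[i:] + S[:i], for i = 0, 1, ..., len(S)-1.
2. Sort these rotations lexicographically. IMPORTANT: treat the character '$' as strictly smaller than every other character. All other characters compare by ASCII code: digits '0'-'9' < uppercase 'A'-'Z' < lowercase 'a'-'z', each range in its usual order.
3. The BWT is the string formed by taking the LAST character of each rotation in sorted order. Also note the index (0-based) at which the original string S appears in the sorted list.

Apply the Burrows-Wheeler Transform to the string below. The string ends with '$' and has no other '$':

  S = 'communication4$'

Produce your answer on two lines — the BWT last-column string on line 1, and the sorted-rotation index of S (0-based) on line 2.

Answer: 4nci$ntomouciam
4

Derivation:
All 15 rotations (rotation i = S[i:]+S[:i]):
  rot[0] = communication4$
  rot[1] = ommunication4$c
  rot[2] = mmunication4$co
  rot[3] = munication4$com
  rot[4] = unication4$comm
  rot[5] = nication4$commu
  rot[6] = ication4$commun
  rot[7] = cation4$communi
  rot[8] = ation4$communic
  rot[9] = tion4$communica
  rot[10] = ion4$communicat
  rot[11] = on4$communicati
  rot[12] = n4$communicatio
  rot[13] = 4$communication
  rot[14] = $communication4
Sorted (with $ < everything):
  sorted[0] = $communication4  (last char: '4')
  sorted[1] = 4$communication  (last char: 'n')
  sorted[2] = ation4$communic  (last char: 'c')
  sorted[3] = cation4$communi  (last char: 'i')
  sorted[4] = communication4$  (last char: '$')
  sorted[5] = ication4$commun  (last char: 'n')
  sorted[6] = ion4$communicat  (last char: 't')
  sorted[7] = mmunication4$co  (last char: 'o')
  sorted[8] = munication4$com  (last char: 'm')
  sorted[9] = n4$communicatio  (last char: 'o')
  sorted[10] = nication4$commu  (last char: 'u')
  sorted[11] = ommunication4$c  (last char: 'c')
  sorted[12] = on4$communicati  (last char: 'i')
  sorted[13] = tion4$communica  (last char: 'a')
  sorted[14] = unication4$comm  (last char: 'm')
Last column: 4nci$ntomouciam
Original string S is at sorted index 4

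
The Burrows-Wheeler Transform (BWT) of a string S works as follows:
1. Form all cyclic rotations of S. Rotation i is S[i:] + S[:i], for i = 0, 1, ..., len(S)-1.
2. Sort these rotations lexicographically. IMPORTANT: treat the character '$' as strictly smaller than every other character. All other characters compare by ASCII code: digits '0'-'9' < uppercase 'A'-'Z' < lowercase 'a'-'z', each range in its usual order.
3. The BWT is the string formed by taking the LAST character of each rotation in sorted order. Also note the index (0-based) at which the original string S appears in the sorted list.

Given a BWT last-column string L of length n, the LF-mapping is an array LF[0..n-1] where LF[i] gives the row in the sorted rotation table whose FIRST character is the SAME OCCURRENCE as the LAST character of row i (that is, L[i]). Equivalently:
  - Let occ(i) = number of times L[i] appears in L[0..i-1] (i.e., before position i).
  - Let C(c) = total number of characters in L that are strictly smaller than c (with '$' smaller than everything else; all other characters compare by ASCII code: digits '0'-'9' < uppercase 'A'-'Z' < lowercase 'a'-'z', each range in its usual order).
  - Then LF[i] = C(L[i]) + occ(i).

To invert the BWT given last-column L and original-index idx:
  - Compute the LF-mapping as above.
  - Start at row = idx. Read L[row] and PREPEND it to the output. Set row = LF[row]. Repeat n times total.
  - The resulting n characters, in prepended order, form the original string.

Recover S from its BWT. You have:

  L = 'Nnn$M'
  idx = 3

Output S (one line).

Answer: nMnN$

Derivation:
LF mapping: 2 3 4 0 1
Walk LF starting at row 3, prepending L[row]:
  step 1: row=3, L[3]='$', prepend. Next row=LF[3]=0
  step 2: row=0, L[0]='N', prepend. Next row=LF[0]=2
  step 3: row=2, L[2]='n', prepend. Next row=LF[2]=4
  step 4: row=4, L[4]='M', prepend. Next row=LF[4]=1
  step 5: row=1, L[1]='n', prepend. Next row=LF[1]=3
Reversed output: nMnN$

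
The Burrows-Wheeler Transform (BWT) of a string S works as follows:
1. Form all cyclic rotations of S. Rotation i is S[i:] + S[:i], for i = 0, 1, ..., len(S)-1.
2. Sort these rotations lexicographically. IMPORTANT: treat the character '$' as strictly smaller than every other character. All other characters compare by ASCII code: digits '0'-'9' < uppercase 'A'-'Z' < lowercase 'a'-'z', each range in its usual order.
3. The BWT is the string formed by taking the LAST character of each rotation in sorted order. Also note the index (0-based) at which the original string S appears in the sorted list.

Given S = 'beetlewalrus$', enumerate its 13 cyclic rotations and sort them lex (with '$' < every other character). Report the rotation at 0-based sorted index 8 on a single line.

Answer: rus$beetlewal

Derivation:
All 13 rotations (rotation i = S[i:]+S[:i]):
  rot[0] = beetlewalrus$
  rot[1] = eetlewalrus$b
  rot[2] = etlewalrus$be
  rot[3] = tlewalrus$bee
  rot[4] = lewalrus$beet
  rot[5] = ewalrus$beetl
  rot[6] = walrus$beetle
  rot[7] = alrus$beetlew
  rot[8] = lrus$beetlewa
  rot[9] = rus$beetlewal
  rot[10] = us$beetlewalr
  rot[11] = s$beetlewalru
  rot[12] = $beetlewalrus
Sorted (with $ < everything):
  sorted[0] = $beetlewalrus
  sorted[1] = alrus$beetlew
  sorted[2] = beetlewalrus$
  sorted[3] = eetlewalrus$b
  sorted[4] = etlewalrus$be
  sorted[5] = ewalrus$beetl
  sorted[6] = lewalrus$beet
  sorted[7] = lrus$beetlewa
  sorted[8] = rus$beetlewal
  sorted[9] = s$beetlewalru
  sorted[10] = tlewalrus$bee
  sorted[11] = us$beetlewalr
  sorted[12] = walrus$beetle
sorted[8] = rus$beetlewal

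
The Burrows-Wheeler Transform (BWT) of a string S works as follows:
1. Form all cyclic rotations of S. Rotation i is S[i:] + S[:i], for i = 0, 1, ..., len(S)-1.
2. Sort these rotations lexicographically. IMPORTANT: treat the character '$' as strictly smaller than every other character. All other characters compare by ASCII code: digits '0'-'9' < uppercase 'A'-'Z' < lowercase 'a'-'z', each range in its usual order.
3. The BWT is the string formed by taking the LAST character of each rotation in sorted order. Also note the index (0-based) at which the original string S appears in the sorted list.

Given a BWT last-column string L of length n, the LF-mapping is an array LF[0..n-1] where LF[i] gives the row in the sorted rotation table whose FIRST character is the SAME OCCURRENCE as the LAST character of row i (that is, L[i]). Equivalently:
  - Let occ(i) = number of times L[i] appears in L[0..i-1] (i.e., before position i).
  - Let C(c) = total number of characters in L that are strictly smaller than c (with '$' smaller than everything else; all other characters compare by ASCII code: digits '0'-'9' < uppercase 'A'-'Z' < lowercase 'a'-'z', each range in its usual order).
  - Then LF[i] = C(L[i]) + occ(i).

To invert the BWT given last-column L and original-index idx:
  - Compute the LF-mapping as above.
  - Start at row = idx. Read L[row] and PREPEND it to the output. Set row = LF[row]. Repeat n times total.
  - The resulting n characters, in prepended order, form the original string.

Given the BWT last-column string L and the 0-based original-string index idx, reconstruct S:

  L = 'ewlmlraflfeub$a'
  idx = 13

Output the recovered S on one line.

Answer: umbrellawaffle$

Derivation:
LF mapping: 4 14 8 11 9 12 1 6 10 7 5 13 3 0 2
Walk LF starting at row 13, prepending L[row]:
  step 1: row=13, L[13]='$', prepend. Next row=LF[13]=0
  step 2: row=0, L[0]='e', prepend. Next row=LF[0]=4
  step 3: row=4, L[4]='l', prepend. Next row=LF[4]=9
  step 4: row=9, L[9]='f', prepend. Next row=LF[9]=7
  step 5: row=7, L[7]='f', prepend. Next row=LF[7]=6
  step 6: row=6, L[6]='a', prepend. Next row=LF[6]=1
  step 7: row=1, L[1]='w', prepend. Next row=LF[1]=14
  step 8: row=14, L[14]='a', prepend. Next row=LF[14]=2
  step 9: row=2, L[2]='l', prepend. Next row=LF[2]=8
  step 10: row=8, L[8]='l', prepend. Next row=LF[8]=10
  step 11: row=10, L[10]='e', prepend. Next row=LF[10]=5
  step 12: row=5, L[5]='r', prepend. Next row=LF[5]=12
  step 13: row=12, L[12]='b', prepend. Next row=LF[12]=3
  step 14: row=3, L[3]='m', prepend. Next row=LF[3]=11
  step 15: row=11, L[11]='u', prepend. Next row=LF[11]=13
Reversed output: umbrellawaffle$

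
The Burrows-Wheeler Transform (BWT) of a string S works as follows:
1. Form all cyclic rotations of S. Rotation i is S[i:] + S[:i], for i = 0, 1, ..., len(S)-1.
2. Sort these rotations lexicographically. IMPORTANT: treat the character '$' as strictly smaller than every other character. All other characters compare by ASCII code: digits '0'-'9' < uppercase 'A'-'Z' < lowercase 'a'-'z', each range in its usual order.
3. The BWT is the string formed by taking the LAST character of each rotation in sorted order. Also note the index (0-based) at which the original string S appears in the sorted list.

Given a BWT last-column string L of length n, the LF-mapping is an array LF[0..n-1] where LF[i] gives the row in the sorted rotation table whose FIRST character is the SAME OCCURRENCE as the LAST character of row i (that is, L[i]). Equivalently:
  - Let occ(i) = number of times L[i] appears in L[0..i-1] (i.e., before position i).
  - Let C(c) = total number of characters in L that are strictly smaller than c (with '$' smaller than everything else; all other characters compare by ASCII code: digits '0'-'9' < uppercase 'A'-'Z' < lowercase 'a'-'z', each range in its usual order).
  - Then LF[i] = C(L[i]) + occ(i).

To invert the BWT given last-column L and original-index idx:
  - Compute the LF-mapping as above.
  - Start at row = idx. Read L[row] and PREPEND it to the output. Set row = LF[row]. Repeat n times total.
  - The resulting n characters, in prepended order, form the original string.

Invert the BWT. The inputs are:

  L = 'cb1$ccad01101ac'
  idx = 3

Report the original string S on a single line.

LF mapping: 10 9 3 0 11 12 7 14 1 4 5 2 6 8 13
Walk LF starting at row 3, prepending L[row]:
  step 1: row=3, L[3]='$', prepend. Next row=LF[3]=0
  step 2: row=0, L[0]='c', prepend. Next row=LF[0]=10
  step 3: row=10, L[10]='1', prepend. Next row=LF[10]=5
  step 4: row=5, L[5]='c', prepend. Next row=LF[5]=12
  step 5: row=12, L[12]='1', prepend. Next row=LF[12]=6
  step 6: row=6, L[6]='a', prepend. Next row=LF[6]=7
  step 7: row=7, L[7]='d', prepend. Next row=LF[7]=14
  step 8: row=14, L[14]='c', prepend. Next row=LF[14]=13
  step 9: row=13, L[13]='a', prepend. Next row=LF[13]=8
  step 10: row=8, L[8]='0', prepend. Next row=LF[8]=1
  step 11: row=1, L[1]='b', prepend. Next row=LF[1]=9
  step 12: row=9, L[9]='1', prepend. Next row=LF[9]=4
  step 13: row=4, L[4]='c', prepend. Next row=LF[4]=11
  step 14: row=11, L[11]='0', prepend. Next row=LF[11]=2
  step 15: row=2, L[2]='1', prepend. Next row=LF[2]=3
Reversed output: 10c1b0acda1c1c$

Answer: 10c1b0acda1c1c$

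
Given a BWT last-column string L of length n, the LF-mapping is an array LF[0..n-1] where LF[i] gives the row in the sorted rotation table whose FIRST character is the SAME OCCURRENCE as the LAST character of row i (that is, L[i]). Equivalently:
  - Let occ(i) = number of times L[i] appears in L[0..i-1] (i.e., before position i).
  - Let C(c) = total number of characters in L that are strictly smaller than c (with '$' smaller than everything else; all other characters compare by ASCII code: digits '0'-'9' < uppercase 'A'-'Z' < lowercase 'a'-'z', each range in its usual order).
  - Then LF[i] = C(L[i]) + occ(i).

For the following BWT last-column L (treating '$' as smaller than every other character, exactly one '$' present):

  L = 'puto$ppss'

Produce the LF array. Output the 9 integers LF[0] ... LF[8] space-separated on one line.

Answer: 2 8 7 1 0 3 4 5 6

Derivation:
Char counts: '$':1, 'o':1, 'p':3, 's':2, 't':1, 'u':1
C (first-col start): C('$')=0, C('o')=1, C('p')=2, C('s')=5, C('t')=7, C('u')=8
L[0]='p': occ=0, LF[0]=C('p')+0=2+0=2
L[1]='u': occ=0, LF[1]=C('u')+0=8+0=8
L[2]='t': occ=0, LF[2]=C('t')+0=7+0=7
L[3]='o': occ=0, LF[3]=C('o')+0=1+0=1
L[4]='$': occ=0, LF[4]=C('$')+0=0+0=0
L[5]='p': occ=1, LF[5]=C('p')+1=2+1=3
L[6]='p': occ=2, LF[6]=C('p')+2=2+2=4
L[7]='s': occ=0, LF[7]=C('s')+0=5+0=5
L[8]='s': occ=1, LF[8]=C('s')+1=5+1=6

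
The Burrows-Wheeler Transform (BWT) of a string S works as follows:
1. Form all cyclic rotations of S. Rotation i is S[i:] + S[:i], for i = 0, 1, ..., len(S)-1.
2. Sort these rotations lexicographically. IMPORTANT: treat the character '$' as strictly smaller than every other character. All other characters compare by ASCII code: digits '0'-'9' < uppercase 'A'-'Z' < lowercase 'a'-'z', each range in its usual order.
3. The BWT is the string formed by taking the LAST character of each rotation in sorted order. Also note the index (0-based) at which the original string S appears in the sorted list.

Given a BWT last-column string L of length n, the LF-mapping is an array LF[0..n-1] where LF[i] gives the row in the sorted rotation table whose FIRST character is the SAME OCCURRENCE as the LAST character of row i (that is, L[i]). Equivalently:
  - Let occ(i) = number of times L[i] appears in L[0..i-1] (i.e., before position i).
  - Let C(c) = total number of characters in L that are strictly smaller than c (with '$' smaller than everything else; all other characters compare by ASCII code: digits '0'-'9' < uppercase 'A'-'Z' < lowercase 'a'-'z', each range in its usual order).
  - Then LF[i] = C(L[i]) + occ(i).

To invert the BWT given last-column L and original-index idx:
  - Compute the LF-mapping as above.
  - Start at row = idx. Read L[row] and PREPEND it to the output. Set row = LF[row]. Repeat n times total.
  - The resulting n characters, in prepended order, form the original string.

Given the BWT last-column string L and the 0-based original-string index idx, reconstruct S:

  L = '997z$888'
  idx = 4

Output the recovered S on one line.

Answer: 8z89789$

Derivation:
LF mapping: 5 6 1 7 0 2 3 4
Walk LF starting at row 4, prepending L[row]:
  step 1: row=4, L[4]='$', prepend. Next row=LF[4]=0
  step 2: row=0, L[0]='9', prepend. Next row=LF[0]=5
  step 3: row=5, L[5]='8', prepend. Next row=LF[5]=2
  step 4: row=2, L[2]='7', prepend. Next row=LF[2]=1
  step 5: row=1, L[1]='9', prepend. Next row=LF[1]=6
  step 6: row=6, L[6]='8', prepend. Next row=LF[6]=3
  step 7: row=3, L[3]='z', prepend. Next row=LF[3]=7
  step 8: row=7, L[7]='8', prepend. Next row=LF[7]=4
Reversed output: 8z89789$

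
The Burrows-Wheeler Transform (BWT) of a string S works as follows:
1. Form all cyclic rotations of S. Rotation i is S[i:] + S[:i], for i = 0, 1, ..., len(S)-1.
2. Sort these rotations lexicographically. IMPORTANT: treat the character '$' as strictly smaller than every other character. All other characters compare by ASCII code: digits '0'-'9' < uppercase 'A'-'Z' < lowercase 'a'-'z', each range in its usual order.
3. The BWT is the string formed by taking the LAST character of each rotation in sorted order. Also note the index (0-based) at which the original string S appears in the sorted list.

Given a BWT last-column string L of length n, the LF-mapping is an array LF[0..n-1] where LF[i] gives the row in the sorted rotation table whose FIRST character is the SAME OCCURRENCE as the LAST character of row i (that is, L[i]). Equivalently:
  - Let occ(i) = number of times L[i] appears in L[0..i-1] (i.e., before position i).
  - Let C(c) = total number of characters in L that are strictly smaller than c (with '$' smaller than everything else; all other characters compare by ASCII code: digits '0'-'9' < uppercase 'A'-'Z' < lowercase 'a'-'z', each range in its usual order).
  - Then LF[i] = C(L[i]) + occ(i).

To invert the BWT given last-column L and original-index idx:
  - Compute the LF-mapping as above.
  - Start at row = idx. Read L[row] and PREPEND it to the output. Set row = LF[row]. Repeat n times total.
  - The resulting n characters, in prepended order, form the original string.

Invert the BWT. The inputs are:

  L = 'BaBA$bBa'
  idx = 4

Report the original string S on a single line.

Answer: BabaABB$

Derivation:
LF mapping: 2 5 3 1 0 7 4 6
Walk LF starting at row 4, prepending L[row]:
  step 1: row=4, L[4]='$', prepend. Next row=LF[4]=0
  step 2: row=0, L[0]='B', prepend. Next row=LF[0]=2
  step 3: row=2, L[2]='B', prepend. Next row=LF[2]=3
  step 4: row=3, L[3]='A', prepend. Next row=LF[3]=1
  step 5: row=1, L[1]='a', prepend. Next row=LF[1]=5
  step 6: row=5, L[5]='b', prepend. Next row=LF[5]=7
  step 7: row=7, L[7]='a', prepend. Next row=LF[7]=6
  step 8: row=6, L[6]='B', prepend. Next row=LF[6]=4
Reversed output: BabaABB$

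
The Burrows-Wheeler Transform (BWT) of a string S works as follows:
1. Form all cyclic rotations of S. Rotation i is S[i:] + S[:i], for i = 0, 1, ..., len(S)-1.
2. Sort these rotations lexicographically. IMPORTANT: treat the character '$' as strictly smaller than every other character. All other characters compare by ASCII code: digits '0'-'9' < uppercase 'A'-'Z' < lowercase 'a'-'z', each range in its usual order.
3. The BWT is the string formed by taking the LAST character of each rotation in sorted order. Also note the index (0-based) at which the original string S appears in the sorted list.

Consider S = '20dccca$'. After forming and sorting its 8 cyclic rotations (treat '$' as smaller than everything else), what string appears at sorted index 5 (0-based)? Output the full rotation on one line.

All 8 rotations (rotation i = S[i:]+S[:i]):
  rot[0] = 20dccca$
  rot[1] = 0dccca$2
  rot[2] = dccca$20
  rot[3] = ccca$20d
  rot[4] = cca$20dc
  rot[5] = ca$20dcc
  rot[6] = a$20dccc
  rot[7] = $20dccca
Sorted (with $ < everything):
  sorted[0] = $20dccca
  sorted[1] = 0dccca$2
  sorted[2] = 20dccca$
  sorted[3] = a$20dccc
  sorted[4] = ca$20dcc
  sorted[5] = cca$20dc
  sorted[6] = ccca$20d
  sorted[7] = dccca$20
sorted[5] = cca$20dc

Answer: cca$20dc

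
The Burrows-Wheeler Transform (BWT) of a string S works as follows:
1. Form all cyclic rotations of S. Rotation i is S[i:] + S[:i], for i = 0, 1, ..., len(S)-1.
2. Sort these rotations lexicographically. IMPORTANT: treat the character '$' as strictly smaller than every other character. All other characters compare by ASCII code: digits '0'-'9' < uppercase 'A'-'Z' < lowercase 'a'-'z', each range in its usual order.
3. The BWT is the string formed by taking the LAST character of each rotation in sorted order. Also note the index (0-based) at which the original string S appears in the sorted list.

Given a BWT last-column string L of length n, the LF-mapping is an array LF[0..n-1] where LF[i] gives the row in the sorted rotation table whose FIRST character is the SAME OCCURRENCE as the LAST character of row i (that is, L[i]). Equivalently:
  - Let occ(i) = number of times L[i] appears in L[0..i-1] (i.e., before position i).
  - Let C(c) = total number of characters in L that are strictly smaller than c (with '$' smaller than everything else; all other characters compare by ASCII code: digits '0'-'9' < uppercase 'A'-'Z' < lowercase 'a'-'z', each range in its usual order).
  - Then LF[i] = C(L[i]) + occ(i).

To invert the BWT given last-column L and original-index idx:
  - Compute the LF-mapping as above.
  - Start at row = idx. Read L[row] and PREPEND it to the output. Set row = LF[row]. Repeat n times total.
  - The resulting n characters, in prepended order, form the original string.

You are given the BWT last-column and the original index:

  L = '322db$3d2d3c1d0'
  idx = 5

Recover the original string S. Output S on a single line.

LF mapping: 6 3 4 11 9 0 7 12 5 13 8 10 2 14 1
Walk LF starting at row 5, prepending L[row]:
  step 1: row=5, L[5]='$', prepend. Next row=LF[5]=0
  step 2: row=0, L[0]='3', prepend. Next row=LF[0]=6
  step 3: row=6, L[6]='3', prepend. Next row=LF[6]=7
  step 4: row=7, L[7]='d', prepend. Next row=LF[7]=12
  step 5: row=12, L[12]='1', prepend. Next row=LF[12]=2
  step 6: row=2, L[2]='2', prepend. Next row=LF[2]=4
  step 7: row=4, L[4]='b', prepend. Next row=LF[4]=9
  step 8: row=9, L[9]='d', prepend. Next row=LF[9]=13
  step 9: row=13, L[13]='d', prepend. Next row=LF[13]=14
  step 10: row=14, L[14]='0', prepend. Next row=LF[14]=1
  step 11: row=1, L[1]='2', prepend. Next row=LF[1]=3
  step 12: row=3, L[3]='d', prepend. Next row=LF[3]=11
  step 13: row=11, L[11]='c', prepend. Next row=LF[11]=10
  step 14: row=10, L[10]='3', prepend. Next row=LF[10]=8
  step 15: row=8, L[8]='2', prepend. Next row=LF[8]=5
Reversed output: 23cd20ddb21d33$

Answer: 23cd20ddb21d33$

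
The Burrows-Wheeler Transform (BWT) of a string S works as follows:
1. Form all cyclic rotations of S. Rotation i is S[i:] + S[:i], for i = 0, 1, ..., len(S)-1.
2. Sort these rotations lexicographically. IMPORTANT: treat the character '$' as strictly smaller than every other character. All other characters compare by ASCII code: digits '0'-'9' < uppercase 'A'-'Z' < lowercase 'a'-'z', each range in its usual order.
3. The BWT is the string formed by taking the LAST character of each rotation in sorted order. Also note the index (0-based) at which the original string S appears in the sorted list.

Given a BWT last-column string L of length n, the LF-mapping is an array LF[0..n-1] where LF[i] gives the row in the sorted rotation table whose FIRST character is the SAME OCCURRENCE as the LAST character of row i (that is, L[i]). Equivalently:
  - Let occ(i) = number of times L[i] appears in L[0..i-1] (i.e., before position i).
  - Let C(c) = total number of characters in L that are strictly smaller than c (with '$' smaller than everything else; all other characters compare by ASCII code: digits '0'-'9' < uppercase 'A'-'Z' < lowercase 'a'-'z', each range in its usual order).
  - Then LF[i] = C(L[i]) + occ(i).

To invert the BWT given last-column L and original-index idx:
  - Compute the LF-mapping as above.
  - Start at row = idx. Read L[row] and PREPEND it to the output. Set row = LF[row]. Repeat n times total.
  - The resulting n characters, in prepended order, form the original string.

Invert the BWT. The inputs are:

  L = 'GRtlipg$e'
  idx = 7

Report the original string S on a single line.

LF mapping: 1 2 8 6 5 7 4 0 3
Walk LF starting at row 7, prepending L[row]:
  step 1: row=7, L[7]='$', prepend. Next row=LF[7]=0
  step 2: row=0, L[0]='G', prepend. Next row=LF[0]=1
  step 3: row=1, L[1]='R', prepend. Next row=LF[1]=2
  step 4: row=2, L[2]='t', prepend. Next row=LF[2]=8
  step 5: row=8, L[8]='e', prepend. Next row=LF[8]=3
  step 6: row=3, L[3]='l', prepend. Next row=LF[3]=6
  step 7: row=6, L[6]='g', prepend. Next row=LF[6]=4
  step 8: row=4, L[4]='i', prepend. Next row=LF[4]=5
  step 9: row=5, L[5]='p', prepend. Next row=LF[5]=7
Reversed output: pigletRG$

Answer: pigletRG$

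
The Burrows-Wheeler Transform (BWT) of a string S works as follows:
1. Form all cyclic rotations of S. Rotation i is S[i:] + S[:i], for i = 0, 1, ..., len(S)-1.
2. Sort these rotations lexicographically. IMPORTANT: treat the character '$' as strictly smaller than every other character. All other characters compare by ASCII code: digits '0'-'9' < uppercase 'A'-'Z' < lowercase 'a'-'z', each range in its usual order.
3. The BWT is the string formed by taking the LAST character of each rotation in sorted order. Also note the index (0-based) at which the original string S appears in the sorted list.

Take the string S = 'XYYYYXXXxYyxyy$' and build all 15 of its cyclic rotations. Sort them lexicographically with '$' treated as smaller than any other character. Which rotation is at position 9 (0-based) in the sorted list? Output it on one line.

Answer: Yyxyy$XYYYYXXXx

Derivation:
All 15 rotations (rotation i = S[i:]+S[:i]):
  rot[0] = XYYYYXXXxYyxyy$
  rot[1] = YYYYXXXxYyxyy$X
  rot[2] = YYYXXXxYyxyy$XY
  rot[3] = YYXXXxYyxyy$XYY
  rot[4] = YXXXxYyxyy$XYYY
  rot[5] = XXXxYyxyy$XYYYY
  rot[6] = XXxYyxyy$XYYYYX
  rot[7] = XxYyxyy$XYYYYXX
  rot[8] = xYyxyy$XYYYYXXX
  rot[9] = Yyxyy$XYYYYXXXx
  rot[10] = yxyy$XYYYYXXXxY
  rot[11] = xyy$XYYYYXXXxYy
  rot[12] = yy$XYYYYXXXxYyx
  rot[13] = y$XYYYYXXXxYyxy
  rot[14] = $XYYYYXXXxYyxyy
Sorted (with $ < everything):
  sorted[0] = $XYYYYXXXxYyxyy
  sorted[1] = XXXxYyxyy$XYYYY
  sorted[2] = XXxYyxyy$XYYYYX
  sorted[3] = XYYYYXXXxYyxyy$
  sorted[4] = XxYyxyy$XYYYYXX
  sorted[5] = YXXXxYyxyy$XYYY
  sorted[6] = YYXXXxYyxyy$XYY
  sorted[7] = YYYXXXxYyxyy$XY
  sorted[8] = YYYYXXXxYyxyy$X
  sorted[9] = Yyxyy$XYYYYXXXx
  sorted[10] = xYyxyy$XYYYYXXX
  sorted[11] = xyy$XYYYYXXXxYy
  sorted[12] = y$XYYYYXXXxYyxy
  sorted[13] = yxyy$XYYYYXXXxY
  sorted[14] = yy$XYYYYXXXxYyx
sorted[9] = Yyxyy$XYYYYXXXx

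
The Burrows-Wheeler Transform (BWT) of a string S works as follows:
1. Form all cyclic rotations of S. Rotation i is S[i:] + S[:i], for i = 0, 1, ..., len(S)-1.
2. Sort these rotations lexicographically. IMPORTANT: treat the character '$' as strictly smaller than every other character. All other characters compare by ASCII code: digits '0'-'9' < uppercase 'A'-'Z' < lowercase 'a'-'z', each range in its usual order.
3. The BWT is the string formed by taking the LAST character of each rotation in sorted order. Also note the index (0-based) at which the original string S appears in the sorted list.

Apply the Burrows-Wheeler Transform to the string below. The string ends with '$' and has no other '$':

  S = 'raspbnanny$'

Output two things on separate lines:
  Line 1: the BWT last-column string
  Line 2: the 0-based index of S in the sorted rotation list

All 11 rotations (rotation i = S[i:]+S[:i]):
  rot[0] = raspbnanny$
  rot[1] = aspbnanny$r
  rot[2] = spbnanny$ra
  rot[3] = pbnanny$ras
  rot[4] = bnanny$rasp
  rot[5] = nanny$raspb
  rot[6] = anny$raspbn
  rot[7] = nny$raspbna
  rot[8] = ny$raspbnan
  rot[9] = y$raspbnann
  rot[10] = $raspbnanny
Sorted (with $ < everything):
  sorted[0] = $raspbnanny  (last char: 'y')
  sorted[1] = anny$raspbn  (last char: 'n')
  sorted[2] = aspbnanny$r  (last char: 'r')
  sorted[3] = bnanny$rasp  (last char: 'p')
  sorted[4] = nanny$raspb  (last char: 'b')
  sorted[5] = nny$raspbna  (last char: 'a')
  sorted[6] = ny$raspbnan  (last char: 'n')
  sorted[7] = pbnanny$ras  (last char: 's')
  sorted[8] = raspbnanny$  (last char: '$')
  sorted[9] = spbnanny$ra  (last char: 'a')
  sorted[10] = y$raspbnann  (last char: 'n')
Last column: ynrpbans$an
Original string S is at sorted index 8

Answer: ynrpbans$an
8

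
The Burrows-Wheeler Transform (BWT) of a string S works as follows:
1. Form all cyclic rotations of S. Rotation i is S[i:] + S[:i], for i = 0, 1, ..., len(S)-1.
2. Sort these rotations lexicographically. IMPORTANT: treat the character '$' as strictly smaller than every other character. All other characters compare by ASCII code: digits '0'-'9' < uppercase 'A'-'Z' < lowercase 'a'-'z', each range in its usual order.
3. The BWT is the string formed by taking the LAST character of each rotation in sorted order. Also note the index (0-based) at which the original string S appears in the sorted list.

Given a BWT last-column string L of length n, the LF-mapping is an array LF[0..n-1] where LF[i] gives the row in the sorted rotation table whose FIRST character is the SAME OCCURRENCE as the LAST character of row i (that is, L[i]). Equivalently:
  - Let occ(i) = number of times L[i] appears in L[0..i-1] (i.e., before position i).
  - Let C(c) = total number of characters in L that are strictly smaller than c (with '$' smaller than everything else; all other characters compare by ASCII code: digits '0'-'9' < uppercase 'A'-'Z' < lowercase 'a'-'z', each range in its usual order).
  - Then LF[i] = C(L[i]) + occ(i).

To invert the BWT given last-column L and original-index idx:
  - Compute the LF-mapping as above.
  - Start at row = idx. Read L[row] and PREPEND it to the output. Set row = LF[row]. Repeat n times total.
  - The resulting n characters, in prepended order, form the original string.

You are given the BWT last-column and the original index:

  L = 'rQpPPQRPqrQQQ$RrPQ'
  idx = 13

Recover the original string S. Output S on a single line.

LF mapping: 15 5 13 1 2 6 11 3 14 16 7 8 9 0 12 17 4 10
Walk LF starting at row 13, prepending L[row]:
  step 1: row=13, L[13]='$', prepend. Next row=LF[13]=0
  step 2: row=0, L[0]='r', prepend. Next row=LF[0]=15
  step 3: row=15, L[15]='r', prepend. Next row=LF[15]=17
  step 4: row=17, L[17]='Q', prepend. Next row=LF[17]=10
  step 5: row=10, L[10]='Q', prepend. Next row=LF[10]=7
  step 6: row=7, L[7]='P', prepend. Next row=LF[7]=3
  step 7: row=3, L[3]='P', prepend. Next row=LF[3]=1
  step 8: row=1, L[1]='Q', prepend. Next row=LF[1]=5
  step 9: row=5, L[5]='Q', prepend. Next row=LF[5]=6
  step 10: row=6, L[6]='R', prepend. Next row=LF[6]=11
  step 11: row=11, L[11]='Q', prepend. Next row=LF[11]=8
  step 12: row=8, L[8]='q', prepend. Next row=LF[8]=14
  step 13: row=14, L[14]='R', prepend. Next row=LF[14]=12
  step 14: row=12, L[12]='Q', prepend. Next row=LF[12]=9
  step 15: row=9, L[9]='r', prepend. Next row=LF[9]=16
  step 16: row=16, L[16]='P', prepend. Next row=LF[16]=4
  step 17: row=4, L[4]='P', prepend. Next row=LF[4]=2
  step 18: row=2, L[2]='p', prepend. Next row=LF[2]=13
Reversed output: pPPrQRqQRQQPPQQrr$

Answer: pPPrQRqQRQQPPQQrr$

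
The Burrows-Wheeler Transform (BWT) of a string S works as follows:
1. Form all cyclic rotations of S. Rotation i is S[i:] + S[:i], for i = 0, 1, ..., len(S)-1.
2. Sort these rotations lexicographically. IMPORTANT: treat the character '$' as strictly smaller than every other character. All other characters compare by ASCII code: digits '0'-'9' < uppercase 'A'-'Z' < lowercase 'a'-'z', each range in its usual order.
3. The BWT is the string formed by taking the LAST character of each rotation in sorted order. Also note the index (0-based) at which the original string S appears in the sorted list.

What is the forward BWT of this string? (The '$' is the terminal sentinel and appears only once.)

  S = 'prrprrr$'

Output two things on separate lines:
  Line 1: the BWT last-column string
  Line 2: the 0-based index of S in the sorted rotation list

Answer: r$rrrrpp
1

Derivation:
All 8 rotations (rotation i = S[i:]+S[:i]):
  rot[0] = prrprrr$
  rot[1] = rrprrr$p
  rot[2] = rprrr$pr
  rot[3] = prrr$prr
  rot[4] = rrr$prrp
  rot[5] = rr$prrpr
  rot[6] = r$prrprr
  rot[7] = $prrprrr
Sorted (with $ < everything):
  sorted[0] = $prrprrr  (last char: 'r')
  sorted[1] = prrprrr$  (last char: '$')
  sorted[2] = prrr$prr  (last char: 'r')
  sorted[3] = r$prrprr  (last char: 'r')
  sorted[4] = rprrr$pr  (last char: 'r')
  sorted[5] = rr$prrpr  (last char: 'r')
  sorted[6] = rrprrr$p  (last char: 'p')
  sorted[7] = rrr$prrp  (last char: 'p')
Last column: r$rrrrpp
Original string S is at sorted index 1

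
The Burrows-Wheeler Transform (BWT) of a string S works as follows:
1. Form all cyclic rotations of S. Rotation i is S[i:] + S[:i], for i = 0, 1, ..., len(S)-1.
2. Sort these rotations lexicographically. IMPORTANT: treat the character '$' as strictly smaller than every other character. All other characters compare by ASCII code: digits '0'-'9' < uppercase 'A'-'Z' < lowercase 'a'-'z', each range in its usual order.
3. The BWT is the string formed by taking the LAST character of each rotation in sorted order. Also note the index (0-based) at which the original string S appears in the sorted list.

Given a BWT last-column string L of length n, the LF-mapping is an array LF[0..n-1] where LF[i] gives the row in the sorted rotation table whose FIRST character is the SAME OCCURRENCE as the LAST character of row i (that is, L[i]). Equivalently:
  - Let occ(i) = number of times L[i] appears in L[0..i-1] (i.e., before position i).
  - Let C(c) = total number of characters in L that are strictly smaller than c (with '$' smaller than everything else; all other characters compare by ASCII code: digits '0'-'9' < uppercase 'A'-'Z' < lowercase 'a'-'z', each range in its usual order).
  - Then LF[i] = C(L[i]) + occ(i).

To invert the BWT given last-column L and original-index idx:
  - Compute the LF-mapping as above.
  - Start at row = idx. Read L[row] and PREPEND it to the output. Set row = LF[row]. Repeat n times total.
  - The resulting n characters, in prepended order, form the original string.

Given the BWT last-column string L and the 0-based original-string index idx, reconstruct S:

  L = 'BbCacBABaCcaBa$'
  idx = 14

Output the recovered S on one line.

Answer: caacBCaaBBbACB$

Derivation:
LF mapping: 2 12 6 8 13 3 1 4 9 7 14 10 5 11 0
Walk LF starting at row 14, prepending L[row]:
  step 1: row=14, L[14]='$', prepend. Next row=LF[14]=0
  step 2: row=0, L[0]='B', prepend. Next row=LF[0]=2
  step 3: row=2, L[2]='C', prepend. Next row=LF[2]=6
  step 4: row=6, L[6]='A', prepend. Next row=LF[6]=1
  step 5: row=1, L[1]='b', prepend. Next row=LF[1]=12
  step 6: row=12, L[12]='B', prepend. Next row=LF[12]=5
  step 7: row=5, L[5]='B', prepend. Next row=LF[5]=3
  step 8: row=3, L[3]='a', prepend. Next row=LF[3]=8
  step 9: row=8, L[8]='a', prepend. Next row=LF[8]=9
  step 10: row=9, L[9]='C', prepend. Next row=LF[9]=7
  step 11: row=7, L[7]='B', prepend. Next row=LF[7]=4
  step 12: row=4, L[4]='c', prepend. Next row=LF[4]=13
  step 13: row=13, L[13]='a', prepend. Next row=LF[13]=11
  step 14: row=11, L[11]='a', prepend. Next row=LF[11]=10
  step 15: row=10, L[10]='c', prepend. Next row=LF[10]=14
Reversed output: caacBCaaBBbACB$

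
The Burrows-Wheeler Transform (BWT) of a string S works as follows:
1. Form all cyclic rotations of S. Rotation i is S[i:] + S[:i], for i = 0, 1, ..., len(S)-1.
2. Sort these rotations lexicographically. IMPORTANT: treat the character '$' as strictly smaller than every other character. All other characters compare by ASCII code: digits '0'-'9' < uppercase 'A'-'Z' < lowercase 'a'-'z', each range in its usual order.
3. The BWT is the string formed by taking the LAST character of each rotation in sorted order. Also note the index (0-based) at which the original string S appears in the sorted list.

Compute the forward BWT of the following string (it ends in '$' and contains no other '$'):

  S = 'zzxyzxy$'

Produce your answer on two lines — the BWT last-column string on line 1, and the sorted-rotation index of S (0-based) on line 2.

All 8 rotations (rotation i = S[i:]+S[:i]):
  rot[0] = zzxyzxy$
  rot[1] = zxyzxy$z
  rot[2] = xyzxy$zz
  rot[3] = yzxy$zzx
  rot[4] = zxy$zzxy
  rot[5] = xy$zzxyz
  rot[6] = y$zzxyzx
  rot[7] = $zzxyzxy
Sorted (with $ < everything):
  sorted[0] = $zzxyzxy  (last char: 'y')
  sorted[1] = xy$zzxyz  (last char: 'z')
  sorted[2] = xyzxy$zz  (last char: 'z')
  sorted[3] = y$zzxyzx  (last char: 'x')
  sorted[4] = yzxy$zzx  (last char: 'x')
  sorted[5] = zxy$zzxy  (last char: 'y')
  sorted[6] = zxyzxy$z  (last char: 'z')
  sorted[7] = zzxyzxy$  (last char: '$')
Last column: yzzxxyz$
Original string S is at sorted index 7

Answer: yzzxxyz$
7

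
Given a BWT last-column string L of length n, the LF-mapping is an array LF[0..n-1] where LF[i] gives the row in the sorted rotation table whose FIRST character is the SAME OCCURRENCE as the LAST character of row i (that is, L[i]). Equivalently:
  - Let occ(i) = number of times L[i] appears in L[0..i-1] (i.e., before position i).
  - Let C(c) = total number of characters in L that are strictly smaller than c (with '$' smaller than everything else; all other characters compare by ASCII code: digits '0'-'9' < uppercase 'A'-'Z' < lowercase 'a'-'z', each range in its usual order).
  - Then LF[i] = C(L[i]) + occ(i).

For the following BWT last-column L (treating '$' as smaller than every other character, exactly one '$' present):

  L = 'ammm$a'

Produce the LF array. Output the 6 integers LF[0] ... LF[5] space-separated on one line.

Answer: 1 3 4 5 0 2

Derivation:
Char counts: '$':1, 'a':2, 'm':3
C (first-col start): C('$')=0, C('a')=1, C('m')=3
L[0]='a': occ=0, LF[0]=C('a')+0=1+0=1
L[1]='m': occ=0, LF[1]=C('m')+0=3+0=3
L[2]='m': occ=1, LF[2]=C('m')+1=3+1=4
L[3]='m': occ=2, LF[3]=C('m')+2=3+2=5
L[4]='$': occ=0, LF[4]=C('$')+0=0+0=0
L[5]='a': occ=1, LF[5]=C('a')+1=1+1=2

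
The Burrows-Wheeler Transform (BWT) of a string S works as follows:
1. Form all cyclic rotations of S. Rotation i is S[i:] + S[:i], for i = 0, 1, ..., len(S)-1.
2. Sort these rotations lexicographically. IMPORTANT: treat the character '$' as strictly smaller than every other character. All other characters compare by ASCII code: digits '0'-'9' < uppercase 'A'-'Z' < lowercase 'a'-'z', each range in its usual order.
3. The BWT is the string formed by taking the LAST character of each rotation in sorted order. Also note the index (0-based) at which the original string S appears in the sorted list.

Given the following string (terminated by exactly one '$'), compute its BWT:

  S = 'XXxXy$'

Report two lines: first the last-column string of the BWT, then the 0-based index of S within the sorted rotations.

All 6 rotations (rotation i = S[i:]+S[:i]):
  rot[0] = XXxXy$
  rot[1] = XxXy$X
  rot[2] = xXy$XX
  rot[3] = Xy$XXx
  rot[4] = y$XXxX
  rot[5] = $XXxXy
Sorted (with $ < everything):
  sorted[0] = $XXxXy  (last char: 'y')
  sorted[1] = XXxXy$  (last char: '$')
  sorted[2] = XxXy$X  (last char: 'X')
  sorted[3] = Xy$XXx  (last char: 'x')
  sorted[4] = xXy$XX  (last char: 'X')
  sorted[5] = y$XXxX  (last char: 'X')
Last column: y$XxXX
Original string S is at sorted index 1

Answer: y$XxXX
1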